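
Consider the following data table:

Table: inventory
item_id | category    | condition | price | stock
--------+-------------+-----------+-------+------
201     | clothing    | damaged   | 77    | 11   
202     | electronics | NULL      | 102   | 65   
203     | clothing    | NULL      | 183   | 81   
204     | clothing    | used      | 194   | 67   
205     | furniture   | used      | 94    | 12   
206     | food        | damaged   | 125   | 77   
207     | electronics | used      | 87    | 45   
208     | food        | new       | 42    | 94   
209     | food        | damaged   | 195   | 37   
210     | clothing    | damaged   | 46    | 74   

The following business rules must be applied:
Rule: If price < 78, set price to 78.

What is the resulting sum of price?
1214

Step 1: 3 records have price < 78
Step 2: These records originally summed to 165
Step 3: After setting to minimum: 3 × 78 = 234
Step 4: Unaffected records sum: 980
Step 5: Final sum = 234 + 980 = 1214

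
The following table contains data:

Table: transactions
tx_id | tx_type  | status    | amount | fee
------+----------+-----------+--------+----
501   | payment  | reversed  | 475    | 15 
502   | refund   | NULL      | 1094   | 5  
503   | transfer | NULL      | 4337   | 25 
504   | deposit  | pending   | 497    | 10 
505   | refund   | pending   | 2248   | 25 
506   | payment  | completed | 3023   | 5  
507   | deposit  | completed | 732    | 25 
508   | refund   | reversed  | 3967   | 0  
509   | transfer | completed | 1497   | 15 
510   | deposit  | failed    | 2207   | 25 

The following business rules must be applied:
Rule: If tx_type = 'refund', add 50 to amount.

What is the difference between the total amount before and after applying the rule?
150

Step 1: Original sum of amount = 20077
Step 2: 3 records have tx_type = 'refund'
Step 3: Each affected record changes by 50
Step 4: Total change = 3 × 50 = 150
Step 5: New sum = 20077 + 150 = 20227
Step 6: Difference = |20227 - 20077| = 150
        (Sum increased by 150)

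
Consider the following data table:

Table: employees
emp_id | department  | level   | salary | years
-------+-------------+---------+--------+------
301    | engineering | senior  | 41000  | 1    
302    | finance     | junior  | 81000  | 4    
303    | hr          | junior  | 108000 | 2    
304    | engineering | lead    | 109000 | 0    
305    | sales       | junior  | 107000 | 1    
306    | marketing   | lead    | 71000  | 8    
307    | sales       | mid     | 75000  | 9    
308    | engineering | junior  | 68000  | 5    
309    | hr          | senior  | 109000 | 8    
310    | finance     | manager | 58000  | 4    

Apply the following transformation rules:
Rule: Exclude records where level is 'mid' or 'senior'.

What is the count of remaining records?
7

Step 1: Count records to exclude
  - 1 (mid) + 2 (senior) = 3 records
Step 2: Total records: 10
Step 3: Remaining = 10 - 3 = 7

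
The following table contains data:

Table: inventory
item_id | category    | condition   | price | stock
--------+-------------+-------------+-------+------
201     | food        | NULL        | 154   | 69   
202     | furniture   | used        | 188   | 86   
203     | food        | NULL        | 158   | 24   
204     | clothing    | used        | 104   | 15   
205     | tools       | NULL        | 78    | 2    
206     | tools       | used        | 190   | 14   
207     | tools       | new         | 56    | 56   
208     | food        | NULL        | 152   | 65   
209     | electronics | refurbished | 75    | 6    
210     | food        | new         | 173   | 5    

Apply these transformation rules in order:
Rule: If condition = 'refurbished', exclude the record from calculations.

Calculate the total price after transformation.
1253

Step 1: Identify records where condition = 'refurbished'
Step 2: The excluded records sum to 75
Step 3: Original total price = 1328
Step 4: Remaining total = 1328 - 75 = 1253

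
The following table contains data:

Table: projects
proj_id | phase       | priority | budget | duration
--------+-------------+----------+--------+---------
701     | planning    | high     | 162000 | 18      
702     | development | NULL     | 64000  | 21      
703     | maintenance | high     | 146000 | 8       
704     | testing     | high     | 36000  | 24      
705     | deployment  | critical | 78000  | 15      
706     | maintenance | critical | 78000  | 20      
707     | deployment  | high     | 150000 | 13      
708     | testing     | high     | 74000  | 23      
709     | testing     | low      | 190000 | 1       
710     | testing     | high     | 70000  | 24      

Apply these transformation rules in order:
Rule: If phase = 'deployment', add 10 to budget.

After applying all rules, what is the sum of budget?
1048020

Step 1: Count records where phase = 'deployment': 2
Step 2: Total bonus added: 2 × 10 = 20
Step 3: Original sum of budget: 1048000
Step 4: Final sum = 1048000 + 20 = 1048020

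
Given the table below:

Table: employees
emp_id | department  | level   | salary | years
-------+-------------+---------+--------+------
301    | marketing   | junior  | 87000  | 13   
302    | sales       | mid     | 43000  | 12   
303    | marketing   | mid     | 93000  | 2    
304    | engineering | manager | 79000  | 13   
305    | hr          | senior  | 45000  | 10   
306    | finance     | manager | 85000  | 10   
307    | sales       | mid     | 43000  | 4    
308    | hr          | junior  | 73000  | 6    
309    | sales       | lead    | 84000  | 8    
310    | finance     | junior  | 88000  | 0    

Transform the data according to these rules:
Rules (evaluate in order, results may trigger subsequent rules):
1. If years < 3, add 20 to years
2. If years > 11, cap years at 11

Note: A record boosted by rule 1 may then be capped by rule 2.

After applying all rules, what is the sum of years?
93

Step 1: Apply rule 1 to records with years < 3
  - 2 records get bonus of 20
  - Of these, 2 records then exceed 11 and get capped
Step 2: Apply rule 2 to records with years > 11
  - 3 records (original) are capped
Step 3: Calculate final sum = 93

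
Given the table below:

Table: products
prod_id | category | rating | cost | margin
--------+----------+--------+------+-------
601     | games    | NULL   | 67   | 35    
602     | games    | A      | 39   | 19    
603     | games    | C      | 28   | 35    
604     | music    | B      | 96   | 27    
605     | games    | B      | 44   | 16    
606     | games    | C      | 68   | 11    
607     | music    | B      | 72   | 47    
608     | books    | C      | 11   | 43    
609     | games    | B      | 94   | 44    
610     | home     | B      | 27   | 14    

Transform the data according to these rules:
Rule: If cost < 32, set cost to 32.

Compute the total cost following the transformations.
576

Step 1: 3 records have cost < 32
Step 2: These records originally summed to 66
Step 3: After setting to minimum: 3 × 32 = 96
Step 4: Unaffected records sum: 480
Step 5: Final sum = 96 + 480 = 576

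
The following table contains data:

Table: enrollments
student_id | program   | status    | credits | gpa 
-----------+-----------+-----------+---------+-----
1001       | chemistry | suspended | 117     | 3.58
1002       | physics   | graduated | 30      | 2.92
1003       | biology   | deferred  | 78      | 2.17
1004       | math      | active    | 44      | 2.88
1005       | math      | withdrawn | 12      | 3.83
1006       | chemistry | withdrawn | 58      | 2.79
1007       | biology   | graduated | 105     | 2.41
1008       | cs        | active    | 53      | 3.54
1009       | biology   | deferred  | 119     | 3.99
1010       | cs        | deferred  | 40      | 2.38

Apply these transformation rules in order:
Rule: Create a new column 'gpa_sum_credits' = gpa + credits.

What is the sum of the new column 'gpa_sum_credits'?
686.49

Step 1: For each record, compute gpa + credits
Example calculations:
  3.58 + 117 = 120.58
  2.92 + 30 = 32.92
  2.17 + 78 = 80.17
  ...
Step 2: Sum all derived values
Step 3: Total = 686.49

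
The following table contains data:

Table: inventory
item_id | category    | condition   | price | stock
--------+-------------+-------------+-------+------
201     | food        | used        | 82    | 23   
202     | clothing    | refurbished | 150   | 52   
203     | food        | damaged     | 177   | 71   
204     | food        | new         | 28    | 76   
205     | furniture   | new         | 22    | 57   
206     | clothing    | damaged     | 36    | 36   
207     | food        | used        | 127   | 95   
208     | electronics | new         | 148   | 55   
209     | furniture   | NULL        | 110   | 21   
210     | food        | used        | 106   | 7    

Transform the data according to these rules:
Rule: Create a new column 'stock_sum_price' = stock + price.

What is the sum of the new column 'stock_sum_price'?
1479

Step 1: For each record, compute stock + price
Example calculations:
  23 + 82 = 105
  52 + 150 = 202
  71 + 177 = 248
  ...
Step 2: Sum all derived values
Step 3: Total = 1479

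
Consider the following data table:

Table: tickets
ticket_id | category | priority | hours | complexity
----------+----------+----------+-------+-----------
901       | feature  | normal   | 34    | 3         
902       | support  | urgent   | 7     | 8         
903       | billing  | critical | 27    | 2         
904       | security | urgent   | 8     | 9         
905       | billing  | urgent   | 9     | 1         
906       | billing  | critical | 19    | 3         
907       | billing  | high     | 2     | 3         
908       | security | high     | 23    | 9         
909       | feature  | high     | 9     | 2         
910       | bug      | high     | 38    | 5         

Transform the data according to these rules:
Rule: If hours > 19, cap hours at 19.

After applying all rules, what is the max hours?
19

Step 1: Original maximum hours = 38
Step 2: Apply cap at 19
Step 3: 4 records had hours > 19 and were capped
Step 4: Maximum after transformation = 19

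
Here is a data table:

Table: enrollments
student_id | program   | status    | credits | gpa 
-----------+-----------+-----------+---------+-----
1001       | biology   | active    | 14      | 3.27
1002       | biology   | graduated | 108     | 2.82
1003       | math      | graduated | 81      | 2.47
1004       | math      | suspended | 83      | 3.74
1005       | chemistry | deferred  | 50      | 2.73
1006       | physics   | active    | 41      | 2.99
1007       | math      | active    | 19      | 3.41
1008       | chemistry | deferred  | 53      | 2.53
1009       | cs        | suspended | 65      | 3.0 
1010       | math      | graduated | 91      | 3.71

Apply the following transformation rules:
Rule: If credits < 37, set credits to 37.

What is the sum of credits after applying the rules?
646

Step 1: 2 records have credits < 37
Step 2: These records originally summed to 33
Step 3: After setting to minimum: 2 × 37 = 74
Step 4: Unaffected records sum: 572
Step 5: Final sum = 74 + 572 = 646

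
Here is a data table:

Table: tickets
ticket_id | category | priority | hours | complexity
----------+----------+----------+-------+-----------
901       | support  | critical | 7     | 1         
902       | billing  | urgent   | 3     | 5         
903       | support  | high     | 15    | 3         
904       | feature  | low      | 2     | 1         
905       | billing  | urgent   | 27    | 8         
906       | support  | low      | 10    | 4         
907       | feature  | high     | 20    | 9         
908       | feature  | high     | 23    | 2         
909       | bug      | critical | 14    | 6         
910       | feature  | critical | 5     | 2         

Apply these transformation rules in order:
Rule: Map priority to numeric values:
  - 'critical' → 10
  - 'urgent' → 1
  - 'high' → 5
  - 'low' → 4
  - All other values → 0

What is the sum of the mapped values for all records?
55

Step 1: Apply mapping to each record
Step 2: Count by status:
  'critical': 3 records × 10 = 30
  'urgent': 2 records × 1 = 2
  'high': 3 records × 5 = 15
  'low': 2 records × 4 = 8
Step 3: Sum all mapped values = 55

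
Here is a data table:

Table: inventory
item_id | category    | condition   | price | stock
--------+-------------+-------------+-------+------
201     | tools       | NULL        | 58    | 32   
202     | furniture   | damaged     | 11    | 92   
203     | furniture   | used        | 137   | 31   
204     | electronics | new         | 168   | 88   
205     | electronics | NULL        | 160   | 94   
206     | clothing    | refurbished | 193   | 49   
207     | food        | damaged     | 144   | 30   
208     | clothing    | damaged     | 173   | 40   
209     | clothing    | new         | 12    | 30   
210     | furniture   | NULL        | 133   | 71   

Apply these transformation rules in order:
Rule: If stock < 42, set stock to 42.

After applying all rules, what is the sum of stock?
604

Step 1: 5 records have stock < 42
Step 2: These records originally summed to 163
Step 3: After setting to minimum: 5 × 42 = 210
Step 4: Unaffected records sum: 394
Step 5: Final sum = 210 + 394 = 604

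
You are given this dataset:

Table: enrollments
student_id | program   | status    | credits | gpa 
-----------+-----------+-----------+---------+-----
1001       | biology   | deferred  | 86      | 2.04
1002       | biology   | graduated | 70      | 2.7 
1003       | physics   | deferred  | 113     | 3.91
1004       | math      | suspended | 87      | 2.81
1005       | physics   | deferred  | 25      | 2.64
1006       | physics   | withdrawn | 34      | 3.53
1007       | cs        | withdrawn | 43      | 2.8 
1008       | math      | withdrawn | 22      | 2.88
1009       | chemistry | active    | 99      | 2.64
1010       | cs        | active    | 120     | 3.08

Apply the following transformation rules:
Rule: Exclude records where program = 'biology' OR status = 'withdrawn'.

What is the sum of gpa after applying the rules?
15.08

Step 1: Find records where program = 'biology' OR status = 'withdrawn'
Step 2: 5 records match, summing to 13.95
Step 3: Original sum: 29.03
Step 4: Remaining sum = 29.03 - 13.95 = 15.08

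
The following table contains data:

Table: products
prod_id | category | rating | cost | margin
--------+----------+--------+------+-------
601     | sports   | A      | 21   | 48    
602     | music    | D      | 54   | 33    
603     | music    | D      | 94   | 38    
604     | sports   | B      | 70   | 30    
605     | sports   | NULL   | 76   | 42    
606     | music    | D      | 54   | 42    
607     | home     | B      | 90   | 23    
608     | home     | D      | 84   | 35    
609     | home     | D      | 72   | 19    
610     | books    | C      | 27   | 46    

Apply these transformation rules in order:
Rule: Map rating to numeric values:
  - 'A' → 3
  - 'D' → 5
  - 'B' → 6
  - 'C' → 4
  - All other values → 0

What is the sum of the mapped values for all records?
44

Step 1: Apply mapping to each record
Step 2: Count by status:
  'A': 1 records × 3 = 3
  'D': 5 records × 5 = 25
  'B': 2 records × 6 = 12
  'C': 1 records × 4 = 4
Step 3: Sum all mapped values = 44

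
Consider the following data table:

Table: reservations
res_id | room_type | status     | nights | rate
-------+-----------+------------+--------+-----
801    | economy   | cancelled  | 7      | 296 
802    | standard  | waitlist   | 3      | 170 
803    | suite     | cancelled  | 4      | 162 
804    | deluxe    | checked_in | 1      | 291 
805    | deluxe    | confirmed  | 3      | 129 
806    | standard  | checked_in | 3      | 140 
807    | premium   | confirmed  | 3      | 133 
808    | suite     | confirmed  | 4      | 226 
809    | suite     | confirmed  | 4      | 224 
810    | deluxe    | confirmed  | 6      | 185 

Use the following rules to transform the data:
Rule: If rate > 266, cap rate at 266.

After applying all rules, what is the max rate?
266

Step 1: Original maximum rate = 296
Step 2: Apply cap at 266
Step 3: 2 records had rate > 266 and were capped
Step 4: Maximum after transformation = 266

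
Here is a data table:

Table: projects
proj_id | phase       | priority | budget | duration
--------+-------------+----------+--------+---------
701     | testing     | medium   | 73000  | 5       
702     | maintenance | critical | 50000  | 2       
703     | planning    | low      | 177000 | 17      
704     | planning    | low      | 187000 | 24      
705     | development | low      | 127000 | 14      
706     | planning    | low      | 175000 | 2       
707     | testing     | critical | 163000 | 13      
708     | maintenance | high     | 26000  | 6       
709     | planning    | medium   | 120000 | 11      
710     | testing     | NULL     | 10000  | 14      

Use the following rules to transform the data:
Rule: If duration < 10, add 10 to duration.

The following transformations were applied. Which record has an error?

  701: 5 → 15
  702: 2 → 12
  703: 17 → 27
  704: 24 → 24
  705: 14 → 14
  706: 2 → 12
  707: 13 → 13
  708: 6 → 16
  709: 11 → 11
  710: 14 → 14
Record 703 has an error. The correct transformed value should be 17, not 27.

Step 1: Check each record against the rule
Step 2: Record 703 has duration = 17
Step 3: Since 17 >= 10, the bonus should not have been applied
Step 4: Correct value = 17, but claimed value = 27
Conclusion: Record 703 has the error.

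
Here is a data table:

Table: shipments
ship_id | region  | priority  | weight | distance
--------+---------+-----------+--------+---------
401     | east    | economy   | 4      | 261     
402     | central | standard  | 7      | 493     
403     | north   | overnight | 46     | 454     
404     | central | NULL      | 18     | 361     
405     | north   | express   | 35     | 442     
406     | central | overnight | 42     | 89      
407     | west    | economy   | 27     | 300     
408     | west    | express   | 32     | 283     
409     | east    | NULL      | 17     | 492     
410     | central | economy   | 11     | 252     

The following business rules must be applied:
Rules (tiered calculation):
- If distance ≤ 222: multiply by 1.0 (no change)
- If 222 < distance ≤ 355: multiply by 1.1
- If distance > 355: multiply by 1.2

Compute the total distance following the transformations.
3985.0

Step 1: Tier 1 (distance ≤ 222): 1 records, sum = 89 × 1.0 = 89.0
Step 2: Tier 2 (222 < distance ≤ 355): 4 records, sum = 1096 × 1.1 = 1205.6
Step 3: Tier 3 (distance > 355): 5 records, sum = 2242 × 1.2 = 2690.4
Step 4: Final sum = 89.0 + 1205.6 + 2690.4 = 3985.0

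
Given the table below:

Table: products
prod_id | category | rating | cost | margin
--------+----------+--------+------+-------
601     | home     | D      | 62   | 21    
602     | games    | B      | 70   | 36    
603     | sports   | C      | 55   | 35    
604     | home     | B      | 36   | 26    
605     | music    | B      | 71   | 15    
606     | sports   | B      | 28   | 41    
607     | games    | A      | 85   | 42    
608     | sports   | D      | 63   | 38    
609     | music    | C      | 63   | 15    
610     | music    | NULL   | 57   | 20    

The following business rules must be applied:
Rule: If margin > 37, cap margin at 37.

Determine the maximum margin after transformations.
37

Step 1: Original maximum margin = 42
Step 2: Apply cap at 37
Step 3: 3 records had margin > 37 and were capped
Step 4: Maximum after transformation = 37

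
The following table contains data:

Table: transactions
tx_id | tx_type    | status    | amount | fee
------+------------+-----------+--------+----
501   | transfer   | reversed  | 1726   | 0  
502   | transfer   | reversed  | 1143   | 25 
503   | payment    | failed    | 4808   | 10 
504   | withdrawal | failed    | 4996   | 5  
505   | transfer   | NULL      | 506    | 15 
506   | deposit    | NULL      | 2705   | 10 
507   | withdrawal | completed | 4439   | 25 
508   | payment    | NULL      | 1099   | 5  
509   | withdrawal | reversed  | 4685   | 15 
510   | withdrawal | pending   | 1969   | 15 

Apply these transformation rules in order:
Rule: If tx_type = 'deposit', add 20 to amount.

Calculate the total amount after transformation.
28096

Step 1: Count records where tx_type = 'deposit': 1
Step 2: Total bonus added: 1 × 20 = 20
Step 3: Original sum of amount: 28076
Step 4: Final sum = 28076 + 20 = 28096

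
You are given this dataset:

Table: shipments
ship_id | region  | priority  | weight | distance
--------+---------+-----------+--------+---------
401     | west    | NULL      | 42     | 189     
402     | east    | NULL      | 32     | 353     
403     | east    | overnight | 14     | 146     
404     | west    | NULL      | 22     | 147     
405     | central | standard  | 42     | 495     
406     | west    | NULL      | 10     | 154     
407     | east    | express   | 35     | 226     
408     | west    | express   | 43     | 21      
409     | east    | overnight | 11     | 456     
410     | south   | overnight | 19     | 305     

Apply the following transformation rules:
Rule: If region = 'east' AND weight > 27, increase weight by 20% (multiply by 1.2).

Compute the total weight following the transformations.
283.4

Step 1: Find records where region = 'east' AND weight > 27
Step 2: 2 records match, summing to 67
Step 3: After multiplier: 67 × 1.2 = 80.4
Step 4: Unaffected records sum: 203
Step 5: Final sum = 80.4 + 203 = 283.4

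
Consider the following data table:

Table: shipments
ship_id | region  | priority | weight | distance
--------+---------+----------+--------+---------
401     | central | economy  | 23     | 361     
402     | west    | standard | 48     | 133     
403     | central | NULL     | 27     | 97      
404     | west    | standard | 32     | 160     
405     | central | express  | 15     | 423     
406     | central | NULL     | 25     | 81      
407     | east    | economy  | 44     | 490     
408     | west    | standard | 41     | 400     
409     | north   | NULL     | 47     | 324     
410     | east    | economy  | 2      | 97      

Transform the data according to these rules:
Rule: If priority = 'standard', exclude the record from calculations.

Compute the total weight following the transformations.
183

Step 1: Identify records where priority = 'standard'
Step 2: The excluded records sum to 121
Step 3: Original total weight = 304
Step 4: Remaining total = 304 - 121 = 183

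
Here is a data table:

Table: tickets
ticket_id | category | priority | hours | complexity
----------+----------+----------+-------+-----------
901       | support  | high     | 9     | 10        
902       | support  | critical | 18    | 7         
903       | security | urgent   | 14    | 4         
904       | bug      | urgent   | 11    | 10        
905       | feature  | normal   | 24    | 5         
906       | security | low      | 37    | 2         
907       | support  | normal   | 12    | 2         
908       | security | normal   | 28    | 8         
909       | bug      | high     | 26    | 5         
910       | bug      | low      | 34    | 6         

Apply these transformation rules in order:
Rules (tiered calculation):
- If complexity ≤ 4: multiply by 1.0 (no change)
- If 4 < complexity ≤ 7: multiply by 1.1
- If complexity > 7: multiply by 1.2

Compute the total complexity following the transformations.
66.9

Step 1: Tier 1 (complexity ≤ 4): 3 records, sum = 8 × 1.0 = 8.0
Step 2: Tier 2 (4 < complexity ≤ 7): 4 records, sum = 23 × 1.1 = 25.3
Step 3: Tier 3 (complexity > 7): 3 records, sum = 28 × 1.2 = 33.6
Step 4: Final sum = 8.0 + 25.3 + 33.6 = 66.9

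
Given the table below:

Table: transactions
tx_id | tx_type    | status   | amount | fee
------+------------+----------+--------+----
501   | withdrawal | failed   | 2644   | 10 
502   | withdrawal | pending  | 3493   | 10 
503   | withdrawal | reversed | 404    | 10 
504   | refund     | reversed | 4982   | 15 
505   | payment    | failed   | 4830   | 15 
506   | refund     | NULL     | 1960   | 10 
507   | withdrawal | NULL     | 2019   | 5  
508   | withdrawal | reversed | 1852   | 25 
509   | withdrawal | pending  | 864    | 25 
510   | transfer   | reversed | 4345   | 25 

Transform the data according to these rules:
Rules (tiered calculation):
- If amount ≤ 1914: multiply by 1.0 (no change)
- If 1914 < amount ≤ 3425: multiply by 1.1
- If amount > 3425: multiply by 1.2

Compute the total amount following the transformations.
31585.3

Step 1: Tier 1 (amount ≤ 1914): 3 records, sum = 3120 × 1.0 = 3120.0
Step 2: Tier 2 (1914 < amount ≤ 3425): 3 records, sum = 6623 × 1.1 = 7285.3
Step 3: Tier 3 (amount > 3425): 4 records, sum = 17650 × 1.2 = 21180.0
Step 4: Final sum = 3120.0 + 7285.3 + 21180.0 = 31585.3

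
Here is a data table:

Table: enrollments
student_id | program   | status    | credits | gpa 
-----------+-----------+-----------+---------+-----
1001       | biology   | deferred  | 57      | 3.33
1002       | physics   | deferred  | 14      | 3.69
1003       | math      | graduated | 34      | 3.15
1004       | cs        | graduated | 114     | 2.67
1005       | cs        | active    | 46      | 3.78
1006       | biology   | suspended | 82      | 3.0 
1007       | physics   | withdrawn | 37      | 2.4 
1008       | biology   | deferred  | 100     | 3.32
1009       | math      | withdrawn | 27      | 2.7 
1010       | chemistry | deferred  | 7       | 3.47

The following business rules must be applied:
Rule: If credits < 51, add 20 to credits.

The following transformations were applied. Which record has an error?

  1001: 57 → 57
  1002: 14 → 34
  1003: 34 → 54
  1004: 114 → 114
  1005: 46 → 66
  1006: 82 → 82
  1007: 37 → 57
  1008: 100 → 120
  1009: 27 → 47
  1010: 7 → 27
Record 1008 has an error. The correct transformed value should be 100, not 120.

Step 1: Check each record against the rule
Step 2: Record 1008 has credits = 100
Step 3: Since 100 >= 51, the bonus should not have been applied
Step 4: Correct value = 100, but claimed value = 120
Conclusion: Record 1008 has the error.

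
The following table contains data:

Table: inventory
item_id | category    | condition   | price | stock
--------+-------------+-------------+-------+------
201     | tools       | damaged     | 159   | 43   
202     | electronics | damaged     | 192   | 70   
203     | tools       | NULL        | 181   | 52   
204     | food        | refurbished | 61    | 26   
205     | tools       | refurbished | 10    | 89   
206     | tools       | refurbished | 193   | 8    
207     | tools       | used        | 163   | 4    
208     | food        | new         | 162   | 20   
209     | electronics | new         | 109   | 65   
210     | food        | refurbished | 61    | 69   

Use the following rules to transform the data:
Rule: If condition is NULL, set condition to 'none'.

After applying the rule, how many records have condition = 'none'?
1

Step 1: Count records where condition IS NULL
Step 2: Found 1 records with NULL condition
Step 3: These records will have condition set to 'none'
Step 4: Records already having condition = 'none': 0
Step 5: Answer: 1 + 0 = 1 records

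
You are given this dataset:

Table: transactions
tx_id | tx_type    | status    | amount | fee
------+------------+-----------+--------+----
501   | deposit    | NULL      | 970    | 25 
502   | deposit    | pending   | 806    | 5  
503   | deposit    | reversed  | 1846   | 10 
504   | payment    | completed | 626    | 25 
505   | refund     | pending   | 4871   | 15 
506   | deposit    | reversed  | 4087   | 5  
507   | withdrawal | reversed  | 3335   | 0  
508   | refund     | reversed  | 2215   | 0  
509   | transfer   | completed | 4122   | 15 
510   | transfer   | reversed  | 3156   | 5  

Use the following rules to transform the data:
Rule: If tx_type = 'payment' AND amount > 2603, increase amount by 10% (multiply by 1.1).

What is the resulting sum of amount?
26034

Step 1: Find records where tx_type = 'payment' AND amount > 2603
Step 2: 0 records match, summing to 0
Step 3: After multiplier: 0 × 1.1 = 0.0
Step 4: Unaffected records sum: 26034
Step 5: Final sum = 0.0 + 26034 = 26034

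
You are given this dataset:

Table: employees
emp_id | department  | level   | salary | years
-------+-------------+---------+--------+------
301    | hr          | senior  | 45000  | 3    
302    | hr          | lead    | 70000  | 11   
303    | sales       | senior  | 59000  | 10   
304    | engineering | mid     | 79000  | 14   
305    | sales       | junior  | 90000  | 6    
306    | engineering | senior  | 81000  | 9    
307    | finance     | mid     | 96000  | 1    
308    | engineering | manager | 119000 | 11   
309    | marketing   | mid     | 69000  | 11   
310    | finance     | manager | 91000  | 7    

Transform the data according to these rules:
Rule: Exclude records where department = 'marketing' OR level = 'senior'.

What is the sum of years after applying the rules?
50

Step 1: Find records where department = 'marketing' OR level = 'senior'
Step 2: 4 records match, summing to 33
Step 3: Original sum: 83
Step 4: Remaining sum = 83 - 33 = 50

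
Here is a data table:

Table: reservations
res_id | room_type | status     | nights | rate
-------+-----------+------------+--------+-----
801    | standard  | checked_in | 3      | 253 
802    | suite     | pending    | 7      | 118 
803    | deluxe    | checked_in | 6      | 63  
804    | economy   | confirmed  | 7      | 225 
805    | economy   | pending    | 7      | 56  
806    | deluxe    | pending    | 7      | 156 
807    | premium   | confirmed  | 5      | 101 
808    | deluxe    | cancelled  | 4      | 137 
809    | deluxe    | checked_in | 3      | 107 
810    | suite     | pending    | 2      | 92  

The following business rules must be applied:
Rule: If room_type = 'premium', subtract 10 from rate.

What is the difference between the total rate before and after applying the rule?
10

Step 1: Original sum of rate = 1308
Step 2: 1 records have room_type = 'premium'
Step 3: Each affected record changes by -10
Step 4: Total change = 1 × -10 = -10
Step 5: New sum = 1308 + -10 = 1298
Step 6: Difference = |1298 - 1308| = 10
        (Sum decreased by 10)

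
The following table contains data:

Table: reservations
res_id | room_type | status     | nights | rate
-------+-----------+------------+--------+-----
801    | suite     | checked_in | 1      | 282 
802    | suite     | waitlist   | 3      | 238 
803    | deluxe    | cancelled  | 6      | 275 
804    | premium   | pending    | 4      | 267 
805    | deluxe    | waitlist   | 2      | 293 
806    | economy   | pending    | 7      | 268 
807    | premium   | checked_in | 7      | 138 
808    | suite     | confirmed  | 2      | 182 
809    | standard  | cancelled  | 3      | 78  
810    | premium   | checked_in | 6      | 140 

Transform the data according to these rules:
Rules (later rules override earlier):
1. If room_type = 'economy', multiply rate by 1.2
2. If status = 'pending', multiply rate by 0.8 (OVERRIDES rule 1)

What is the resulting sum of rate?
2054.0

Step 1: Rule 2 takes priority for records with status = 'pending'
  - 2 records: 535 × 0.8 = 428.0
Step 2: Rule 1 applies to remaining records with room_type = 'economy'
  - 0 records: 0 × 1.2 = 0.0
Step 3: Other records unchanged: 1626
Step 4: Final sum = 428.0 + 0.0 + 1626 = 2054.0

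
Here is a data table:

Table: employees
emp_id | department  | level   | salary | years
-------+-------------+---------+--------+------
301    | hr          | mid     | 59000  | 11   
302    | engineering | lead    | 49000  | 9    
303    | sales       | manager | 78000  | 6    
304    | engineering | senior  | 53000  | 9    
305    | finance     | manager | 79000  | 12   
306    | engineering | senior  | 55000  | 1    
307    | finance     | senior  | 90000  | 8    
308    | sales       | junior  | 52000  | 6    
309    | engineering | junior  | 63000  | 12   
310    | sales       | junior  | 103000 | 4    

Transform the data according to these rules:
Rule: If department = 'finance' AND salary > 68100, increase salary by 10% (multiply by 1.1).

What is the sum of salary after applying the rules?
697900.0

Step 1: Find records where department = 'finance' AND salary > 68100
Step 2: 2 records match, summing to 169000
Step 3: After multiplier: 169000 × 1.1 = 185900.0
Step 4: Unaffected records sum: 512000
Step 5: Final sum = 185900.0 + 512000 = 697900.0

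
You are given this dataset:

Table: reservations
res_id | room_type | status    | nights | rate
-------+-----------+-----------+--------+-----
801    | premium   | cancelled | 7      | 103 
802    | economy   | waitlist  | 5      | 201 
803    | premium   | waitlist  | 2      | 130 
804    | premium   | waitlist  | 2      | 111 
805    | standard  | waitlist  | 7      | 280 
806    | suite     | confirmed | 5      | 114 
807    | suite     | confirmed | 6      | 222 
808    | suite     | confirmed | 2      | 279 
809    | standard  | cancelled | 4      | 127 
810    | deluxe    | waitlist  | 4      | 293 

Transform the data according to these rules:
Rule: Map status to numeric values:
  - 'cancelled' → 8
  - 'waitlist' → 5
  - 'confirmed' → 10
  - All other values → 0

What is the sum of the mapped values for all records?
71

Step 1: Apply mapping to each record
Step 2: Count by status:
  'cancelled': 2 records × 8 = 16
  'waitlist': 5 records × 5 = 25
  'confirmed': 3 records × 10 = 30
Step 3: Sum all mapped values = 71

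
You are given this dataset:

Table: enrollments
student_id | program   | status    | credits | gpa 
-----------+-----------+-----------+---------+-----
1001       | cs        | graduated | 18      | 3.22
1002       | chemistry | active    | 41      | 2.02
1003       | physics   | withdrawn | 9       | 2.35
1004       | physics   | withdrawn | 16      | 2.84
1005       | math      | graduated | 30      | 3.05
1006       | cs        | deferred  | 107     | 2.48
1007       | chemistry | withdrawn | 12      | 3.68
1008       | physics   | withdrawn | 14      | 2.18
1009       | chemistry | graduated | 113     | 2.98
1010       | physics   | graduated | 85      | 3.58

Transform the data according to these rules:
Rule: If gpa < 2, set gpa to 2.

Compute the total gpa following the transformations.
28.38

Step 1: 0 records have gpa < 2
Step 2: These records originally summed to 0
Step 3: After setting to minimum: 0 × 2 = 0
Step 4: Unaffected records sum: 28.38
Step 5: Final sum = 0 + 28.38 = 28.38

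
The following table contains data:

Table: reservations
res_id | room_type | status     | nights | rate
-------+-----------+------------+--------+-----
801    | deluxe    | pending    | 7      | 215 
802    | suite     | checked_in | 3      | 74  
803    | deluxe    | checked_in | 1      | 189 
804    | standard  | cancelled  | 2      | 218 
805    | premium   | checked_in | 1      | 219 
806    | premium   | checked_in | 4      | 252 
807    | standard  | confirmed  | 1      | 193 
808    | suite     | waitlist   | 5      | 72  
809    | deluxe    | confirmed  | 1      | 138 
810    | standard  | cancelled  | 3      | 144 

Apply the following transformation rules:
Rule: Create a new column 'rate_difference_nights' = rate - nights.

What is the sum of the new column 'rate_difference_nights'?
1686

Step 1: For each record, compute rate - nights
Example calculations:
  215 - 7 = 208
  74 - 3 = 71
  189 - 1 = 188
  ...
Step 2: Sum all derived values
Step 3: Total = 1686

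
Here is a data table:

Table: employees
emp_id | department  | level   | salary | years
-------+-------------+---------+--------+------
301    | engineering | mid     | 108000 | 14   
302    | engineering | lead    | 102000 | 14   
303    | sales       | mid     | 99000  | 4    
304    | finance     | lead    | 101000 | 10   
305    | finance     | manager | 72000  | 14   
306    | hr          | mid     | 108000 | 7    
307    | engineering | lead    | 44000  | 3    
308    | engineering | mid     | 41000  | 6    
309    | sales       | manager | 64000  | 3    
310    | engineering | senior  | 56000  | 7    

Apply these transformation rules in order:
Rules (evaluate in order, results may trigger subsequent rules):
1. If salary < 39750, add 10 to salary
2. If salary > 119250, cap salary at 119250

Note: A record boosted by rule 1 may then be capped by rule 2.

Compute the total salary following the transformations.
795000

Step 1: Apply rule 1 to records with salary < 39750
  - 0 records get bonus of 10
  - Of these, 0 records then exceed 119250 and get capped
Step 2: Apply rule 2 to records with salary > 119250
  - 0 records (original) are capped
Step 3: Calculate final sum = 795000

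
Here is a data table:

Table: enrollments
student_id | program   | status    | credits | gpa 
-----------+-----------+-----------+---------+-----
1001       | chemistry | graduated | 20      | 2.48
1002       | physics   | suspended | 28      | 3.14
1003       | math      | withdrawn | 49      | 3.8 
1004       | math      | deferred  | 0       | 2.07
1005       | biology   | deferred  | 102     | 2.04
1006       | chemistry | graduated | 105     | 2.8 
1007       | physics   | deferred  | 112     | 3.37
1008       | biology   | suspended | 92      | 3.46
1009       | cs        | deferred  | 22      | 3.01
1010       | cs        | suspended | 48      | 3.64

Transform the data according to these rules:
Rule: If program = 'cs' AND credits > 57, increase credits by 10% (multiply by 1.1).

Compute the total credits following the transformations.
578

Step 1: Find records where program = 'cs' AND credits > 57
Step 2: 0 records match, summing to 0
Step 3: After multiplier: 0 × 1.1 = 0.0
Step 4: Unaffected records sum: 578
Step 5: Final sum = 0.0 + 578 = 578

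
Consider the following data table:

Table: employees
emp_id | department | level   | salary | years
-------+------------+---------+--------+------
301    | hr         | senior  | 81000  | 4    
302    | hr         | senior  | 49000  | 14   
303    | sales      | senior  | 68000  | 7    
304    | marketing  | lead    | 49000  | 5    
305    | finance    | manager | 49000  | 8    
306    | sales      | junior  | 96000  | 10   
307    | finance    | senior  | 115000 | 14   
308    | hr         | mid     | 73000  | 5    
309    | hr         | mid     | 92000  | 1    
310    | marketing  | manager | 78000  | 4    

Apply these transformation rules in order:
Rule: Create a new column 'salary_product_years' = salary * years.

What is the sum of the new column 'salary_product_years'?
5462000

Step 1: For each record, compute salary * years
Example calculations:
  81000 * 4 = 324000
  49000 * 14 = 686000
  68000 * 7 = 476000
  ...
Step 2: Sum all derived values
Step 3: Total = 5462000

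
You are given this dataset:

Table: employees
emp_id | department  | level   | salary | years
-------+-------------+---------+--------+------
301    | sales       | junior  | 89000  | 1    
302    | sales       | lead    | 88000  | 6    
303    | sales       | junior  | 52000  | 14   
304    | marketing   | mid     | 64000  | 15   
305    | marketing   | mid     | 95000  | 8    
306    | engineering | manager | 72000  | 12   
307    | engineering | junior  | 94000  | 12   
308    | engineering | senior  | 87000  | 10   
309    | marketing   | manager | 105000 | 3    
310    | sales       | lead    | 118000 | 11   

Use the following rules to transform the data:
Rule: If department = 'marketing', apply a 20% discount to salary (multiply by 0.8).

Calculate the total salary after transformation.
811200.0

Step 1: Records with department = 'marketing' have total salary = 264000
Step 2: Apply multiplier: 264000 × 0.8 = 211200.0
Step 3: Other records total: 600000
Step 4: Final sum = 211200.0 + 600000 = 811200.0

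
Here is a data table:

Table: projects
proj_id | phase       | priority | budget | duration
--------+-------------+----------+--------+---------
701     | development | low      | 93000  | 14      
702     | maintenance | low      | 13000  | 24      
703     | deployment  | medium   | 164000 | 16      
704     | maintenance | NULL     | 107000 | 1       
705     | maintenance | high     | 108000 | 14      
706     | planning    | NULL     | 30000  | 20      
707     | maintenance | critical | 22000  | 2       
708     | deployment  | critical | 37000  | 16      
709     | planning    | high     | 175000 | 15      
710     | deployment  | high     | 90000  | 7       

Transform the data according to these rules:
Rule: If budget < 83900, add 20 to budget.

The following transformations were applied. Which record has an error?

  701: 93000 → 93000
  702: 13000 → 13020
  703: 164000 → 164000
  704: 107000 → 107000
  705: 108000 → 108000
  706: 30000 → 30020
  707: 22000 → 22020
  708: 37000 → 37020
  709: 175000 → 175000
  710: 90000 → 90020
Record 710 has an error. The correct transformed value should be 90000, not 90020.

Step 1: Check each record against the rule
Step 2: Record 710 has budget = 90000
Step 3: Since 90000 >= 83900, the bonus should not have been applied
Step 4: Correct value = 90000, but claimed value = 90020
Conclusion: Record 710 has the error.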